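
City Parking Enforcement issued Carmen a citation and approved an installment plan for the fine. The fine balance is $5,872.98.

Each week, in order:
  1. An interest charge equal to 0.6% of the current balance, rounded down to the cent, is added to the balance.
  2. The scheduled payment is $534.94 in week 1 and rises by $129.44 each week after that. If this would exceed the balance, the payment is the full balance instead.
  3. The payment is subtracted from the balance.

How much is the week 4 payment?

# | Opening | Interest | Payment | End bal
1 | $5,872.98 | $35.23 | $534.94 | $5,373.27
2 | $5,373.27 | $32.23 | $664.38 | $4,741.12
3 | $4,741.12 | $28.44 | $793.82 | $3,975.74
4 | $3,975.74 | $23.85 | $923.26 | $3,076.33

$923.26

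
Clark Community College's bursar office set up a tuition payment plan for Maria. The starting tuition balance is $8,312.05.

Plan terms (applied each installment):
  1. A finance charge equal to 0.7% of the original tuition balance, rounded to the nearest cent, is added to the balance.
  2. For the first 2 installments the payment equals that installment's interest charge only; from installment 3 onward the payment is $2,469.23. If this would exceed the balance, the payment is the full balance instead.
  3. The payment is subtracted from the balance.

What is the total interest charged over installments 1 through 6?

Installment 1: $8,312.05 +$58.18 interest = $8,370.23; pay $58.18 → $8,312.05
Installment 2: $8,312.05 +$58.18 interest = $8,370.23; pay $58.18 → $8,312.05
Installment 3: $8,312.05 +$58.18 interest = $8,370.23; pay $2,469.23 → $5,901.00
Installment 4: $5,901.00 +$58.18 interest = $5,959.18; pay $2,469.23 → $3,489.95
Installment 5: $3,489.95 +$58.18 interest = $3,548.13; pay $2,469.23 → $1,078.90
Installment 6: $1,078.90 +$58.18 interest = $1,137.08; pay $1,137.08 → $0.00
Total interest: $58.18 + $58.18 + $58.18 + $58.18 + $58.18 + $58.18 = $349.08

$349.08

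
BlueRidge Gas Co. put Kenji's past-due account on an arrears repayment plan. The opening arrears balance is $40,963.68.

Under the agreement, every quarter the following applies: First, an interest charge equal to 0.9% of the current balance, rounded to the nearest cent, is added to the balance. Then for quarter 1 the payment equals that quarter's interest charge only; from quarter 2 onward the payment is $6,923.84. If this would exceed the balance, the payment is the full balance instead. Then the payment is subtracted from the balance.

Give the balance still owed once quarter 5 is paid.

Quarter 1: opening $40,963.68; interest $368.67 → $41,332.35; payment $368.67; balance $40,963.68
Quarter 2: opening $40,963.68; interest $368.67 → $41,332.35; payment $6,923.84; balance $34,408.51
Quarter 3: opening $34,408.51; interest $309.68 → $34,718.19; payment $6,923.84; balance $27,794.35
Quarter 4: opening $27,794.35; interest $250.15 → $28,044.50; payment $6,923.84; balance $21,120.66
Quarter 5: opening $21,120.66; interest $190.09 → $21,310.75; payment $6,923.84; balance $14,386.91

$14,386.91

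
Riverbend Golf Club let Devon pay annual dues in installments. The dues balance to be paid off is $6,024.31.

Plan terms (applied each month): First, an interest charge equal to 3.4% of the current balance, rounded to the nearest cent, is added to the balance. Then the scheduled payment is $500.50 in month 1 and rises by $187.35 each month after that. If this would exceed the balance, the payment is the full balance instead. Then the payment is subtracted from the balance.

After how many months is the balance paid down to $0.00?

# | Opening | Interest | Payment | End bal
1 | $6,024.31 | $204.83 | $500.50 | $5,728.64
2 | $5,728.64 | $194.77 | $687.85 | $5,235.56
3 | $5,235.56 | $178.01 | $875.20 | $4,538.37
4 | $4,538.37 | $154.30 | $1,062.55 | $3,630.12
5 | $3,630.12 | $123.42 | $1,249.90 | $2,503.64
6 | $2,503.64 | $85.12 | $1,437.25 | $1,151.51
7 | $1,151.51 | $39.15 | $1,190.66 | $0.00
Balance reaches $0.00 in month 7.

7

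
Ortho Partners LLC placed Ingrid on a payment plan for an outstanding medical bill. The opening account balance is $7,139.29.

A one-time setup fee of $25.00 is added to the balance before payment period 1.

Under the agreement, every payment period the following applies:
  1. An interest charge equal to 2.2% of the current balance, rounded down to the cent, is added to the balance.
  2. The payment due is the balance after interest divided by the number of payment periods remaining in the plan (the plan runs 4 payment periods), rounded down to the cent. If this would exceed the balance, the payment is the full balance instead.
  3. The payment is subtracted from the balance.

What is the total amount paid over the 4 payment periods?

Payment period 1: opening $7,164.29; interest $157.61 → $7,321.90; payment $1,830.47; balance $5,491.43
Payment period 2: opening $5,491.43; interest $120.81 → $5,612.24; payment $1,870.74; balance $3,741.50
Payment period 3: opening $3,741.50; interest $82.31 → $3,823.81; payment $1,911.90; balance $1,911.91
Payment period 4: opening $1,911.91; interest $42.06 → $1,953.97; payment $1,953.97; balance $0.00
Total paid: $7,567.08

$7,567.08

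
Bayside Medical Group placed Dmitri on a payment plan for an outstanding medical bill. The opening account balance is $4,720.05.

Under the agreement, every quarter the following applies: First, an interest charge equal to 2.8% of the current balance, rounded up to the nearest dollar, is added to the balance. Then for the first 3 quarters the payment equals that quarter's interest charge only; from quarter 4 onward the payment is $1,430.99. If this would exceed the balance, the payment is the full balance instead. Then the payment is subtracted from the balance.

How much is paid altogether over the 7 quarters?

$5,428.05

Quarter 1: $4,720.05 +$133.00 interest = $4,853.05; pay $133.00 → $4,720.05
Quarter 2: $4,720.05 +$133.00 interest = $4,853.05; pay $133.00 → $4,720.05
Quarter 3: $4,720.05 +$133.00 interest = $4,853.05; pay $133.00 → $4,720.05
Quarter 4: $4,720.05 +$133.00 interest = $4,853.05; pay $1,430.99 → $3,422.06
Quarter 5: $3,422.06 +$96.00 interest = $3,518.06; pay $1,430.99 → $2,087.07
Quarter 6: $2,087.07 +$59.00 interest = $2,146.07; pay $1,430.99 → $715.08
Quarter 7: $715.08 +$21.00 interest = $736.08; pay $736.08 → $0.00
Total paid: $5,428.05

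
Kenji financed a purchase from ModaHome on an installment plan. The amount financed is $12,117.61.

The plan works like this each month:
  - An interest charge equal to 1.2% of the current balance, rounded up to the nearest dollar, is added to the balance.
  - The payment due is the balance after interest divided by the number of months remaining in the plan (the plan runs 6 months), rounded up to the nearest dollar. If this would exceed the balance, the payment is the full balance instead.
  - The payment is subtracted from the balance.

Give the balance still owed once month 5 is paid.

# | Opening | Interest | Payment | End bal
1 | $12,117.61 | $146.00 | $2,044.00 | $10,219.61
2 | $10,219.61 | $123.00 | $2,069.00 | $8,273.61
3 | $8,273.61 | $100.00 | $2,094.00 | $6,279.61
4 | $6,279.61 | $76.00 | $2,119.00 | $4,236.61
5 | $4,236.61 | $51.00 | $2,144.00 | $2,143.61

$2,143.61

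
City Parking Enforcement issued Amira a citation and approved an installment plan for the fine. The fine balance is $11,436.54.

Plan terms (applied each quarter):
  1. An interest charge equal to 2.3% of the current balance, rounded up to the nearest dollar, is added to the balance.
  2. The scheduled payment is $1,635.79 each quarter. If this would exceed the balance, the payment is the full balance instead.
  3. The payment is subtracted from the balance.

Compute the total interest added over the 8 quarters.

Quarter 1: opening $11,436.54; interest $264.00 → $11,700.54; payment $1,635.79; balance $10,064.75
Quarter 2: opening $10,064.75; interest $232.00 → $10,296.75; payment $1,635.79; balance $8,660.96
Quarter 3: opening $8,660.96; interest $200.00 → $8,860.96; payment $1,635.79; balance $7,225.17
Quarter 4: opening $7,225.17; interest $167.00 → $7,392.17; payment $1,635.79; balance $5,756.38
Quarter 5: opening $5,756.38; interest $133.00 → $5,889.38; payment $1,635.79; balance $4,253.59
Quarter 6: opening $4,253.59; interest $98.00 → $4,351.59; payment $1,635.79; balance $2,715.80
Quarter 7: opening $2,715.80; interest $63.00 → $2,778.80; payment $1,635.79; balance $1,143.01
Quarter 8: opening $1,143.01; interest $27.00 → $1,170.01; payment $1,170.01; balance $0.00
Total interest: $264.00 + $232.00 + $200.00 + $167.00 + $133.00 + $98.00 + $63.00 + $27.00 = $1,184.00

$1,184.00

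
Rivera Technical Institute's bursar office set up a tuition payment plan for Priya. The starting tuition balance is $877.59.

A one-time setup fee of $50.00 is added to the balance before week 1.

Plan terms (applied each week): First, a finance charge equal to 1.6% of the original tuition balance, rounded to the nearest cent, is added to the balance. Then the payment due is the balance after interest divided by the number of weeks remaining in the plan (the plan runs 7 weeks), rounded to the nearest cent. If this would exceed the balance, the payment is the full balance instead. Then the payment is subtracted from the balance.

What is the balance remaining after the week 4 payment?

# | Opening | Interest | Payment | End bal
1 | $927.59 | $14.04 | $134.52 | $807.11
2 | $807.11 | $14.04 | $136.86 | $684.29
3 | $684.29 | $14.04 | $139.67 | $558.66
4 | $558.66 | $14.04 | $143.18 | $429.52

$429.52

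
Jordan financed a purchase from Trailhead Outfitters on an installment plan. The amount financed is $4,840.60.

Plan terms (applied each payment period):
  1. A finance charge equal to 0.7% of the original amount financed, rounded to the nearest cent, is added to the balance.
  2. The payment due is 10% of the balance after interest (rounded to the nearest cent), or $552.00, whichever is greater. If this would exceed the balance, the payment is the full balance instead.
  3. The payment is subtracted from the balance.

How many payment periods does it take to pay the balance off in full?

10

Payment period 1: opening $4,840.60; interest $33.88 → $4,874.48; payment $552.00; balance $4,322.48
Payment period 2: opening $4,322.48; interest $33.88 → $4,356.36; payment $552.00; balance $3,804.36
Payment period 3: opening $3,804.36; interest $33.88 → $3,838.24; payment $552.00; balance $3,286.24
Payment period 4: opening $3,286.24; interest $33.88 → $3,320.12; payment $552.00; balance $2,768.12
Payment period 5: opening $2,768.12; interest $33.88 → $2,802.00; payment $552.00; balance $2,250.00
Payment period 6: opening $2,250.00; interest $33.88 → $2,283.88; payment $552.00; balance $1,731.88
Payment period 7: opening $1,731.88; interest $33.88 → $1,765.76; payment $552.00; balance $1,213.76
Payment period 8: opening $1,213.76; interest $33.88 → $1,247.64; payment $552.00; balance $695.64
Payment period 9: opening $695.64; interest $33.88 → $729.52; payment $552.00; balance $177.52
Payment period 10: opening $177.52; interest $33.88 → $211.40; payment $211.40; balance $0.00
Balance reaches $0.00 in payment period 10.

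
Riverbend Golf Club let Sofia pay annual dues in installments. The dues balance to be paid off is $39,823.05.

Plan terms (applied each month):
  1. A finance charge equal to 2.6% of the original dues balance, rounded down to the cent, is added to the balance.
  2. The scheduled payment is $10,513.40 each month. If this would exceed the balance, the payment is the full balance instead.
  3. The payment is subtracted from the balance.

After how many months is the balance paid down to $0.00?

5

Month 1: opening $39,823.05; interest $1,035.39 → $40,858.44; payment $10,513.40; balance $30,345.04
Month 2: opening $30,345.04; interest $1,035.39 → $31,380.43; payment $10,513.40; balance $20,867.03
Month 3: opening $20,867.03; interest $1,035.39 → $21,902.42; payment $10,513.40; balance $11,389.02
Month 4: opening $11,389.02; interest $1,035.39 → $12,424.41; payment $10,513.40; balance $1,911.01
Month 5: opening $1,911.01; interest $1,035.39 → $2,946.40; payment $2,946.40; balance $0.00
Balance reaches $0.00 in month 5.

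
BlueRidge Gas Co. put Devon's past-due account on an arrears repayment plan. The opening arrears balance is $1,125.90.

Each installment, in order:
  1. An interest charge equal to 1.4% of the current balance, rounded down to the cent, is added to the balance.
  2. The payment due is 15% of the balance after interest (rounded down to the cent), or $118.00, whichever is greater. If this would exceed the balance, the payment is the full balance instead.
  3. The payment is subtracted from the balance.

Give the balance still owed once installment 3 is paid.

Installment 1: opening $1,125.90; interest $15.76 → $1,141.66; payment $171.24; balance $970.42
Installment 2: opening $970.42; interest $13.58 → $984.00; payment $147.60; balance $836.40
Installment 3: opening $836.40; interest $11.70 → $848.10; payment $127.21; balance $720.89

$720.89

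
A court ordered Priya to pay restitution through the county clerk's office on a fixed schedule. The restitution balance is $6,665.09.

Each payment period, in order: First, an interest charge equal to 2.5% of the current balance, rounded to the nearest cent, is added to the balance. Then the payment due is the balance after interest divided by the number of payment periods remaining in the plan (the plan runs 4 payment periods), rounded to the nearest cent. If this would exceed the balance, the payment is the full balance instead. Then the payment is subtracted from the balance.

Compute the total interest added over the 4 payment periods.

$427.11

Payment period 1: opening $6,665.09; interest $166.63 → $6,831.72; payment $1,707.93; balance $5,123.79
Payment period 2: opening $5,123.79; interest $128.09 → $5,251.88; payment $1,750.63; balance $3,501.25
Payment period 3: opening $3,501.25; interest $87.53 → $3,588.78; payment $1,794.39; balance $1,794.39
Payment period 4: opening $1,794.39; interest $44.86 → $1,839.25; payment $1,839.25; balance $0.00
Total interest: $166.63 + $128.09 + $87.53 + $44.86 = $427.11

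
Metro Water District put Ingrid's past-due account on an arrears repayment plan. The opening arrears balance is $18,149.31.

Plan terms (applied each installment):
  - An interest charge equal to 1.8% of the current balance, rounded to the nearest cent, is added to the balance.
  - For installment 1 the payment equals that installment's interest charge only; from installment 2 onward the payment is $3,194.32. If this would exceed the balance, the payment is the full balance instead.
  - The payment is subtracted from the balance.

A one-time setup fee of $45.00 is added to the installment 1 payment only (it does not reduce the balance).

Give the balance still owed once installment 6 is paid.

Installment 1: $18,149.31 +$326.69 interest = $18,476.00; pay $326.69 (+ $45.00 fee) → $18,149.31
Installment 2: $18,149.31 +$326.69 interest = $18,476.00; pay $3,194.32 → $15,281.68
Installment 3: $15,281.68 +$275.07 interest = $15,556.75; pay $3,194.32 → $12,362.43
Installment 4: $12,362.43 +$222.52 interest = $12,584.95; pay $3,194.32 → $9,390.63
Installment 5: $9,390.63 +$169.03 interest = $9,559.66; pay $3,194.32 → $6,365.34
Installment 6: $6,365.34 +$114.58 interest = $6,479.92; pay $3,194.32 → $3,285.60

$3,285.60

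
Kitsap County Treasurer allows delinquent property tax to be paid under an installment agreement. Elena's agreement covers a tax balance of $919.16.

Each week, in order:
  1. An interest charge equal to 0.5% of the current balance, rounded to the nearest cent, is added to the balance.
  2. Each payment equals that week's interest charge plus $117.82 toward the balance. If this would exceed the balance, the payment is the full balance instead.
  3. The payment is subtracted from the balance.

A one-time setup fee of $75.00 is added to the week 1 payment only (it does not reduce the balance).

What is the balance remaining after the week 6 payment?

$212.24

Week 1: opening $919.16; interest $4.60 → $923.76; payment $122.42 (+ $75.00 fee); balance $801.34
Week 2: opening $801.34; interest $4.01 → $805.35; payment $121.83; balance $683.52
Week 3: opening $683.52; interest $3.42 → $686.94; payment $121.24; balance $565.70
Week 4: opening $565.70; interest $2.83 → $568.53; payment $120.65; balance $447.88
Week 5: opening $447.88; interest $2.24 → $450.12; payment $120.06; balance $330.06
Week 6: opening $330.06; interest $1.65 → $331.71; payment $119.47; balance $212.24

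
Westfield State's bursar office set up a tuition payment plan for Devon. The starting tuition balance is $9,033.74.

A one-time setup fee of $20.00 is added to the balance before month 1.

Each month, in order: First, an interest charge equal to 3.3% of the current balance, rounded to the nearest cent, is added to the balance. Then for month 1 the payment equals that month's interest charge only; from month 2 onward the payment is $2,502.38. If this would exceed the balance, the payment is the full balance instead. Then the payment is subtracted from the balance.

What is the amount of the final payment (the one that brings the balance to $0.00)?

$2,295.70

Month 1: $9,053.74 +$298.77 interest = $9,352.51; pay $298.77 → $9,053.74
Month 2: $9,053.74 +$298.77 interest = $9,352.51; pay $2,502.38 → $6,850.13
Month 3: $6,850.13 +$226.05 interest = $7,076.18; pay $2,502.38 → $4,573.80
Month 4: $4,573.80 +$150.94 interest = $4,724.74; pay $2,502.38 → $2,222.36
Month 5: $2,222.36 +$73.34 interest = $2,295.70; pay $2,295.70 → $0.00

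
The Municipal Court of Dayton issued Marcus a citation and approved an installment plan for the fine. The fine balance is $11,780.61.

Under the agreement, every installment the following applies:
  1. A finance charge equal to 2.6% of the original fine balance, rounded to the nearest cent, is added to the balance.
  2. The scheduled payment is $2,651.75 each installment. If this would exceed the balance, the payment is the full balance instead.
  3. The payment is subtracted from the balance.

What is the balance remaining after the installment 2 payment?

Installment 1: opening $11,780.61; interest $306.30 → $12,086.91; payment $2,651.75; balance $9,435.16
Installment 2: opening $9,435.16; interest $306.30 → $9,741.46; payment $2,651.75; balance $7,089.71

$7,089.71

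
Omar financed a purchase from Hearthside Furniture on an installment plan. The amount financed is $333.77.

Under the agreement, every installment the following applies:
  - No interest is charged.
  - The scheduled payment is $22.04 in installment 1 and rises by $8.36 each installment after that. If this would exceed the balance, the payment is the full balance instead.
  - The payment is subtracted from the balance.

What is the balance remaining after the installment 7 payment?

$3.93

# | Opening | Payment | End bal
1 | $333.77 | $22.04 | $311.73
2 | $311.73 | $30.40 | $281.33
3 | $281.33 | $38.76 | $242.57
4 | $242.57 | $47.12 | $195.45
5 | $195.45 | $55.48 | $139.97
6 | $139.97 | $63.84 | $76.13
7 | $76.13 | $72.20 | $3.93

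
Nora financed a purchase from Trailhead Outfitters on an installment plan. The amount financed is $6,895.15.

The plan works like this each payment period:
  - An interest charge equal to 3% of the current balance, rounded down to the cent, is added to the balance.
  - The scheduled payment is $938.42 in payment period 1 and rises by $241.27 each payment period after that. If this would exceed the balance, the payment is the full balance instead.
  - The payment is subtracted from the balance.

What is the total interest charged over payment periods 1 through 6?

$750.36

# | Opening | Interest | Payment | End bal
1 | $6,895.15 | $206.85 | $938.42 | $6,163.58
2 | $6,163.58 | $184.90 | $1,179.69 | $5,168.79
3 | $5,168.79 | $155.06 | $1,420.96 | $3,902.89
4 | $3,902.89 | $117.08 | $1,662.23 | $2,357.74
5 | $2,357.74 | $70.73 | $1,903.50 | $524.97
6 | $524.97 | $15.74 | $540.71 | $0.00
Total interest: $206.85 + $184.90 + $155.06 + $117.08 + $70.73 + $15.74 = $750.36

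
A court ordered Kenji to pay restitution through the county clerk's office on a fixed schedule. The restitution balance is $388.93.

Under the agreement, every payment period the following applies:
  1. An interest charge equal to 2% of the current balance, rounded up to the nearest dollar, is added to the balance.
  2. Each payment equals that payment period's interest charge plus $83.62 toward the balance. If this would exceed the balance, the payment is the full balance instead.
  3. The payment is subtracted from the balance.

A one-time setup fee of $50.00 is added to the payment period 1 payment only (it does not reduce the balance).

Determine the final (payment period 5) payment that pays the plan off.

$56.45

Payment period 1: $388.93 +$8.00 interest = $396.93; pay $91.62 (+ $50.00 fee) → $305.31
Payment period 2: $305.31 +$7.00 interest = $312.31; pay $90.62 → $221.69
Payment period 3: $221.69 +$5.00 interest = $226.69; pay $88.62 → $138.07
Payment period 4: $138.07 +$3.00 interest = $141.07; pay $86.62 → $54.45
Payment period 5: $54.45 +$2.00 interest = $56.45; pay $56.45 → $0.00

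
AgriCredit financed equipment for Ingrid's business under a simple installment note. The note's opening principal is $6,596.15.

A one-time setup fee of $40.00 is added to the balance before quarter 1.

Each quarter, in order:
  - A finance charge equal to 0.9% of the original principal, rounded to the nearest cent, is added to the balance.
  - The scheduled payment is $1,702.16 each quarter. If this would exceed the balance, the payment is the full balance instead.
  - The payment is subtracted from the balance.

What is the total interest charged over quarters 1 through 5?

Quarter 1: opening $6,636.15; interest $59.37 → $6,695.52; payment $1,702.16; balance $4,993.36
Quarter 2: opening $4,993.36; interest $59.37 → $5,052.73; payment $1,702.16; balance $3,350.57
Quarter 3: opening $3,350.57; interest $59.37 → $3,409.94; payment $1,702.16; balance $1,707.78
Quarter 4: opening $1,707.78; interest $59.37 → $1,767.15; payment $1,702.16; balance $64.99
Quarter 5: opening $64.99; interest $59.37 → $124.36; payment $124.36; balance $0.00
Total interest: $59.37 + $59.37 + $59.37 + $59.37 + $59.37 = $296.85

$296.85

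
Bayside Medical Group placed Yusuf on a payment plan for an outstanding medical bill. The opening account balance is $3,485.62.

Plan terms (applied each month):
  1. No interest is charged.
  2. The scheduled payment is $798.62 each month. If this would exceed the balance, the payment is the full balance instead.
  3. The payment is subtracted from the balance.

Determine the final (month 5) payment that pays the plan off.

$291.14

Month 1: opening $3,485.62; payment $798.62; balance $2,687.00
Month 2: opening $2,687.00; payment $798.62; balance $1,888.38
Month 3: opening $1,888.38; payment $798.62; balance $1,089.76
Month 4: opening $1,089.76; payment $798.62; balance $291.14
Month 5: opening $291.14; payment $291.14; balance $0.00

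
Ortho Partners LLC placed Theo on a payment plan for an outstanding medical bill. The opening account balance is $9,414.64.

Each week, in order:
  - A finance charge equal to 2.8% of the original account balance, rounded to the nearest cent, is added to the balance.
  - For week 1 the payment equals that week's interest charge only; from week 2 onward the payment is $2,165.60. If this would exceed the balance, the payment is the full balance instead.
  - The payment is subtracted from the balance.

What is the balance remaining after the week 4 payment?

Week 1: opening $9,414.64; interest $263.61 → $9,678.25; payment $263.61; balance $9,414.64
Week 2: opening $9,414.64; interest $263.61 → $9,678.25; payment $2,165.60; balance $7,512.65
Week 3: opening $7,512.65; interest $263.61 → $7,776.26; payment $2,165.60; balance $5,610.66
Week 4: opening $5,610.66; interest $263.61 → $5,874.27; payment $2,165.60; balance $3,708.67

$3,708.67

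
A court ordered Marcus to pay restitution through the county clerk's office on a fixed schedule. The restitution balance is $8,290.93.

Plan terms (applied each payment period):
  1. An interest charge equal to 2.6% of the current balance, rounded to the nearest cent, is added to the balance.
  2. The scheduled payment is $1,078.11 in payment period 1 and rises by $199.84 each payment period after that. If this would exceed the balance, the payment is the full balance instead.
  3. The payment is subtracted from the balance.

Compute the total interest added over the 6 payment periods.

Payment period 1: opening $8,290.93; interest $215.56 → $8,506.49; payment $1,078.11; balance $7,428.38
Payment period 2: opening $7,428.38; interest $193.14 → $7,621.52; payment $1,277.95; balance $6,343.57
Payment period 3: opening $6,343.57; interest $164.93 → $6,508.50; payment $1,477.79; balance $5,030.71
Payment period 4: opening $5,030.71; interest $130.80 → $5,161.51; payment $1,677.63; balance $3,483.88
Payment period 5: opening $3,483.88; interest $90.58 → $3,574.46; payment $1,877.47; balance $1,696.99
Payment period 6: opening $1,696.99; interest $44.12 → $1,741.11; payment $1,741.11; balance $0.00
Total interest: $215.56 + $193.14 + $164.93 + $130.80 + $90.58 + $44.12 = $839.13

$839.13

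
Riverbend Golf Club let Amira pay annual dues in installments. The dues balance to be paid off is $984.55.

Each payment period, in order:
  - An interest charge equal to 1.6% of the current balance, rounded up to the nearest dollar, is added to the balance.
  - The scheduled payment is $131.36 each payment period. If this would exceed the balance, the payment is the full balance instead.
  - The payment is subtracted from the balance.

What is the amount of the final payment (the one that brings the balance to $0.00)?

$12.67

# | Opening | Interest | Payment | End bal
1 | $984.55 | $16.00 | $131.36 | $869.19
2 | $869.19 | $14.00 | $131.36 | $751.83
3 | $751.83 | $13.00 | $131.36 | $633.47
4 | $633.47 | $11.00 | $131.36 | $513.11
5 | $513.11 | $9.00 | $131.36 | $390.75
6 | $390.75 | $7.00 | $131.36 | $266.39
7 | $266.39 | $5.00 | $131.36 | $140.03
8 | $140.03 | $3.00 | $131.36 | $11.67
9 | $11.67 | $1.00 | $12.67 | $0.00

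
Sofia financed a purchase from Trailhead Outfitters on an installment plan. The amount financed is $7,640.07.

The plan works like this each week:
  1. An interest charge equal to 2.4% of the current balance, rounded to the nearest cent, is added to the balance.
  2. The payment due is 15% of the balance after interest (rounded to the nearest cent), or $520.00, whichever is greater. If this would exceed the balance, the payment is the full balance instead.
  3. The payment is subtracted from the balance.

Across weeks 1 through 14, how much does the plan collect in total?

# | Opening | Interest | Payment | End bal
1 | $7,640.07 | $183.36 | $1,173.51 | $6,649.92
2 | $6,649.92 | $159.60 | $1,021.43 | $5,788.09
3 | $5,788.09 | $138.91 | $889.05 | $5,037.95
4 | $5,037.95 | $120.91 | $773.83 | $4,385.03
5 | $4,385.03 | $105.24 | $673.54 | $3,816.73
6 | $3,816.73 | $91.60 | $586.25 | $3,322.08
7 | $3,322.08 | $79.73 | $520.00 | $2,881.81
8 | $2,881.81 | $69.16 | $520.00 | $2,430.97
9 | $2,430.97 | $58.34 | $520.00 | $1,969.31
10 | $1,969.31 | $47.26 | $520.00 | $1,496.57
11 | $1,496.57 | $35.92 | $520.00 | $1,012.49
12 | $1,012.49 | $24.30 | $520.00 | $516.79
13 | $516.79 | $12.40 | $520.00 | $9.19
14 | $9.19 | $0.22 | $9.41 | $0.00
Total paid: $8,767.02

$8,767.02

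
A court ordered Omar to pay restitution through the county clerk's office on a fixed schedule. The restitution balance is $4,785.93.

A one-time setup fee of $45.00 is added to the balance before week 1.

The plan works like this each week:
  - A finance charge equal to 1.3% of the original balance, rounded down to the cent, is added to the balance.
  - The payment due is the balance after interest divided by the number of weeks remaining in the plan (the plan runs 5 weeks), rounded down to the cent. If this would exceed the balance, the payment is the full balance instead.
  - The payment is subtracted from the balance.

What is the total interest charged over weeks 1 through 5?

$311.05

Week 1: $4,830.93 +$62.21 interest = $4,893.14; pay $978.62 → $3,914.52
Week 2: $3,914.52 +$62.21 interest = $3,976.73; pay $994.18 → $2,982.55
Week 3: $2,982.55 +$62.21 interest = $3,044.76; pay $1,014.92 → $2,029.84
Week 4: $2,029.84 +$62.21 interest = $2,092.05; pay $1,046.02 → $1,046.03
Week 5: $1,046.03 +$62.21 interest = $1,108.24; pay $1,108.24 → $0.00
Total interest: $62.21 + $62.21 + $62.21 + $62.21 + $62.21 = $311.05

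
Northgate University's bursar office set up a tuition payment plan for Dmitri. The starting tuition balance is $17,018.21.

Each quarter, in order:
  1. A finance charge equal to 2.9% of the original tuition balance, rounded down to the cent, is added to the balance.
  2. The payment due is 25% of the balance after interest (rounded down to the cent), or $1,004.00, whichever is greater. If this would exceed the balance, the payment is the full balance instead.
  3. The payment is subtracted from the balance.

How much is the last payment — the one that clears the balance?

$977.21

Quarter 1: opening $17,018.21; interest $493.52 → $17,511.73; payment $4,377.93; balance $13,133.80
Quarter 2: opening $13,133.80; interest $493.52 → $13,627.32; payment $3,406.83; balance $10,220.49
Quarter 3: opening $10,220.49; interest $493.52 → $10,714.01; payment $2,678.50; balance $8,035.51
Quarter 4: opening $8,035.51; interest $493.52 → $8,529.03; payment $2,132.25; balance $6,396.78
Quarter 5: opening $6,396.78; interest $493.52 → $6,890.30; payment $1,722.57; balance $5,167.73
Quarter 6: opening $5,167.73; interest $493.52 → $5,661.25; payment $1,415.31; balance $4,245.94
Quarter 7: opening $4,245.94; interest $493.52 → $4,739.46; payment $1,184.86; balance $3,554.60
Quarter 8: opening $3,554.60; interest $493.52 → $4,048.12; payment $1,012.03; balance $3,036.09
Quarter 9: opening $3,036.09; interest $493.52 → $3,529.61; payment $1,004.00; balance $2,525.61
Quarter 10: opening $2,525.61; interest $493.52 → $3,019.13; payment $1,004.00; balance $2,015.13
Quarter 11: opening $2,015.13; interest $493.52 → $2,508.65; payment $1,004.00; balance $1,504.65
Quarter 12: opening $1,504.65; interest $493.52 → $1,998.17; payment $1,004.00; balance $994.17
Quarter 13: opening $994.17; interest $493.52 → $1,487.69; payment $1,004.00; balance $483.69
Quarter 14: opening $483.69; interest $493.52 → $977.21; payment $977.21; balance $0.00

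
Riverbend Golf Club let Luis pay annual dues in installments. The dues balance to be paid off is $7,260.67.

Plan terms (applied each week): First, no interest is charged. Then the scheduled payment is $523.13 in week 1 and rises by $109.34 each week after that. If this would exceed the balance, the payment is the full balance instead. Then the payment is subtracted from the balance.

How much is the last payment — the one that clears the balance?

# | Opening | Payment | End bal
1 | $7,260.67 | $523.13 | $6,737.54
2 | $6,737.54 | $632.47 | $6,105.07
3 | $6,105.07 | $741.81 | $5,363.26
4 | $5,363.26 | $851.15 | $4,512.11
5 | $4,512.11 | $960.49 | $3,551.62
6 | $3,551.62 | $1,069.83 | $2,481.79
7 | $2,481.79 | $1,179.17 | $1,302.62
8 | $1,302.62 | $1,288.51 | $14.11
9 | $14.11 | $14.11 | $0.00

$14.11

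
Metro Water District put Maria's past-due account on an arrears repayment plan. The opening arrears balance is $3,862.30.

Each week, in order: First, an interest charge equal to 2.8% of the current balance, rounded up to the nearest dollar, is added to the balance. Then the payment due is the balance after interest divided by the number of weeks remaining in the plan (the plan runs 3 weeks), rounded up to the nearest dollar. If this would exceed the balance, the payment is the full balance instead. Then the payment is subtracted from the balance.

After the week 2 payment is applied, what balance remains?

$1,360.30

# | Opening | Interest | Payment | End bal
1 | $3,862.30 | $109.00 | $1,324.00 | $2,647.30
2 | $2,647.30 | $75.00 | $1,362.00 | $1,360.30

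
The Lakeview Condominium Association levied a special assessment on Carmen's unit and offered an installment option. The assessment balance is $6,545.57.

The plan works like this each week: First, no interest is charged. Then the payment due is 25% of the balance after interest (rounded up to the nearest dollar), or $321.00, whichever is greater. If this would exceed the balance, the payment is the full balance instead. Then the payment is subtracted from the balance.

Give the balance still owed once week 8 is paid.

# | Opening | Payment | End bal
1 | $6,545.57 | $1,637.00 | $4,908.57
2 | $4,908.57 | $1,228.00 | $3,680.57
3 | $3,680.57 | $921.00 | $2,759.57
4 | $2,759.57 | $690.00 | $2,069.57
5 | $2,069.57 | $518.00 | $1,551.57
6 | $1,551.57 | $388.00 | $1,163.57
7 | $1,163.57 | $321.00 | $842.57
8 | $842.57 | $321.00 | $521.57

$521.57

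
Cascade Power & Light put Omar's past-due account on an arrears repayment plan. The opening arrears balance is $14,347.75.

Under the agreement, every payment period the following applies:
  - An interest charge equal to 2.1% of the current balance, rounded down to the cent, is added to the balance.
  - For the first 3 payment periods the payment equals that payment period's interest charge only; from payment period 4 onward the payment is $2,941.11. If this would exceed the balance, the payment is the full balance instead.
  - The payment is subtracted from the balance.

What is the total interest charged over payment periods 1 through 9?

$1,856.49

Payment period 1: opening $14,347.75; interest $301.30 → $14,649.05; payment $301.30; balance $14,347.75
Payment period 2: opening $14,347.75; interest $301.30 → $14,649.05; payment $301.30; balance $14,347.75
Payment period 3: opening $14,347.75; interest $301.30 → $14,649.05; payment $301.30; balance $14,347.75
Payment period 4: opening $14,347.75; interest $301.30 → $14,649.05; payment $2,941.11; balance $11,707.94
Payment period 5: opening $11,707.94; interest $245.86 → $11,953.80; payment $2,941.11; balance $9,012.69
Payment period 6: opening $9,012.69; interest $189.26 → $9,201.95; payment $2,941.11; balance $6,260.84
Payment period 7: opening $6,260.84; interest $131.47 → $6,392.31; payment $2,941.11; balance $3,451.20
Payment period 8: opening $3,451.20; interest $72.47 → $3,523.67; payment $2,941.11; balance $582.56
Payment period 9: opening $582.56; interest $12.23 → $594.79; payment $594.79; balance $0.00
Total interest: $301.30 + $301.30 + $301.30 + $301.30 + $245.86 + $189.26 + $131.47 + $72.47 + $12.23 = $1,856.49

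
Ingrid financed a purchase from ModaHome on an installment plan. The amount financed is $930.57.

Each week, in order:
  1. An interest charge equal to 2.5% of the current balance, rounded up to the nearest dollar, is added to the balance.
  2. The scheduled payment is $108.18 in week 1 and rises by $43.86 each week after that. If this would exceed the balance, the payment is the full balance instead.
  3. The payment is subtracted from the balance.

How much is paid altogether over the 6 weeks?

Week 1: opening $930.57; interest $24.00 → $954.57; payment $108.18; balance $846.39
Week 2: opening $846.39; interest $22.00 → $868.39; payment $152.04; balance $716.35
Week 3: opening $716.35; interest $18.00 → $734.35; payment $195.90; balance $538.45
Week 4: opening $538.45; interest $14.00 → $552.45; payment $239.76; balance $312.69
Week 5: opening $312.69; interest $8.00 → $320.69; payment $283.62; balance $37.07
Week 6: opening $37.07; interest $1.00 → $38.07; payment $38.07; balance $0.00
Total paid: $1,017.57

$1,017.57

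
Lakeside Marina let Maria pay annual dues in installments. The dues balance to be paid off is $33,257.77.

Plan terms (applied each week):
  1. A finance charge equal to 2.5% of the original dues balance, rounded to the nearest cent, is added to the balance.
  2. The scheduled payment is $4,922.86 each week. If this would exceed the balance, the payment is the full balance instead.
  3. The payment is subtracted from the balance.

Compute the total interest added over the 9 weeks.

Week 1: opening $33,257.77; interest $831.44 → $34,089.21; payment $4,922.86; balance $29,166.35
Week 2: opening $29,166.35; interest $831.44 → $29,997.79; payment $4,922.86; balance $25,074.93
Week 3: opening $25,074.93; interest $831.44 → $25,906.37; payment $4,922.86; balance $20,983.51
Week 4: opening $20,983.51; interest $831.44 → $21,814.95; payment $4,922.86; balance $16,892.09
Week 5: opening $16,892.09; interest $831.44 → $17,723.53; payment $4,922.86; balance $12,800.67
Week 6: opening $12,800.67; interest $831.44 → $13,632.11; payment $4,922.86; balance $8,709.25
Week 7: opening $8,709.25; interest $831.44 → $9,540.69; payment $4,922.86; balance $4,617.83
Week 8: opening $4,617.83; interest $831.44 → $5,449.27; payment $4,922.86; balance $526.41
Week 9: opening $526.41; interest $831.44 → $1,357.85; payment $1,357.85; balance $0.00
Total interest: $831.44 + $831.44 + $831.44 + $831.44 + $831.44 + $831.44 + $831.44 + $831.44 + $831.44 = $7,482.96

$7,482.96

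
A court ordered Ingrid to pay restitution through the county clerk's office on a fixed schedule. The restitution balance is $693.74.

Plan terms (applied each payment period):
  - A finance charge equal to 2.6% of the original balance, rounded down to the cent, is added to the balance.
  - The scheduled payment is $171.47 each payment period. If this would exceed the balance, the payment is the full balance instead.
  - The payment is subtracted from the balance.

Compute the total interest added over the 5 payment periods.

Payment period 1: $693.74 +$18.03 interest = $711.77; pay $171.47 → $540.30
Payment period 2: $540.30 +$18.03 interest = $558.33; pay $171.47 → $386.86
Payment period 3: $386.86 +$18.03 interest = $404.89; pay $171.47 → $233.42
Payment period 4: $233.42 +$18.03 interest = $251.45; pay $171.47 → $79.98
Payment period 5: $79.98 +$18.03 interest = $98.01; pay $98.01 → $0.00
Total interest: $18.03 + $18.03 + $18.03 + $18.03 + $18.03 = $90.15

$90.15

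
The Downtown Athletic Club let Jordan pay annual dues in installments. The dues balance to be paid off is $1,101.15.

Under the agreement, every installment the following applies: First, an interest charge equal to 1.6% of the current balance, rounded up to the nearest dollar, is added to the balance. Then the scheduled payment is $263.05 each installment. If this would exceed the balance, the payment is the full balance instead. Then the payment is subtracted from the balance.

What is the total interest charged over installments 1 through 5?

# | Opening | Interest | Payment | End bal
1 | $1,101.15 | $18.00 | $263.05 | $856.10
2 | $856.10 | $14.00 | $263.05 | $607.05
3 | $607.05 | $10.00 | $263.05 | $354.00
4 | $354.00 | $6.00 | $263.05 | $96.95
5 | $96.95 | $2.00 | $98.95 | $0.00
Total interest: $18.00 + $14.00 + $10.00 + $6.00 + $2.00 = $50.00

$50.00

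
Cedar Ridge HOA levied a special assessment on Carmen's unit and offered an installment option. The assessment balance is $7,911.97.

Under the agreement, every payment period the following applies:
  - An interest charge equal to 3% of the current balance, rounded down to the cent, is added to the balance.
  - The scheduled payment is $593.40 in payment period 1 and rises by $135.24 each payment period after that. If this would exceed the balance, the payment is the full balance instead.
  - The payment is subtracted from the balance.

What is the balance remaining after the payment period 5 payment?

$4,628.08

Payment period 1: opening $7,911.97; interest $237.35 → $8,149.32; payment $593.40; balance $7,555.92
Payment period 2: opening $7,555.92; interest $226.67 → $7,782.59; payment $728.64; balance $7,053.95
Payment period 3: opening $7,053.95; interest $211.61 → $7,265.56; payment $863.88; balance $6,401.68
Payment period 4: opening $6,401.68; interest $192.05 → $6,593.73; payment $999.12; balance $5,594.61
Payment period 5: opening $5,594.61; interest $167.83 → $5,762.44; payment $1,134.36; balance $4,628.08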